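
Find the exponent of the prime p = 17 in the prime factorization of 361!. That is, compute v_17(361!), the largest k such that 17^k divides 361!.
v_17(361!) = 22

Legendre's formula: v_p(n!) = Σ_{k ≥ 1} ⌊n / p^k⌋. For p = 17, n = 361, the terms are:
  ⌊361/17^1⌋ = ⌊361/17⌋ = 21
  ⌊361/17^2⌋ = ⌊361/289⌋ = 1
(the next term ⌊361/17^3⌋ = 0, terminating the sum). Summing: v_17(361!) = 21 + 1 = 22.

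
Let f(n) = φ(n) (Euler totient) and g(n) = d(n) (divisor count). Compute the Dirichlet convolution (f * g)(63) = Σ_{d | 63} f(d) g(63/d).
(φ * d)(63) = 104

Divisors of 63: [1, 3, 7, 9, 21, 63]. For each d | 63:
  d = 1: φ(1) · d(63/1) = 1 · 6 = 6
  d = 3: φ(3) · d(63/3) = 2 · 4 = 8
  d = 7: φ(7) · d(63/7) = 6 · 3 = 18
  d = 9: φ(9) · d(63/9) = 6 · 2 = 12
  d = 21: φ(21) · d(63/21) = 12 · 2 = 24
  d = 63: φ(63) · d(63/63) = 36 · 1 = 36
Summing: (φ * d)(63) = 6 + 8 + 18 + 12 + 24 + 36 = 104.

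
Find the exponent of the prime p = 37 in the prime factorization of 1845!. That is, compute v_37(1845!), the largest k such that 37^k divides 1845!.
v_37(1845!) = 50

Legendre's formula: v_p(n!) = Σ_{k ≥ 1} ⌊n / p^k⌋. For p = 37, n = 1845, the terms are:
  ⌊1845/37^1⌋ = ⌊1845/37⌋ = 49
  ⌊1845/37^2⌋ = ⌊1845/1369⌋ = 1
(the next term ⌊1845/37^3⌋ = 0, terminating the sum). Summing: v_37(1845!) = 49 + 1 = 50.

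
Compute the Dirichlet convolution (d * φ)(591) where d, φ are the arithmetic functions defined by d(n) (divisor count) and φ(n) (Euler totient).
(d * φ)(591) = 792

Divisors of 591: [1, 3, 197, 591]. For each d | 591:
  d = 1: d(1) · φ(591/1) = 1 · 392 = 392
  d = 3: d(3) · φ(591/3) = 2 · 196 = 392
  d = 197: d(197) · φ(591/197) = 2 · 2 = 4
  d = 591: d(591) · φ(591/591) = 4 · 1 = 4
Summing: (d * φ)(591) = 392 + 392 + 4 + 4 = 792.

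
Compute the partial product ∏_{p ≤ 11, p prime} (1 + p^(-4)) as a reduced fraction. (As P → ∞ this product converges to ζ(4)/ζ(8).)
∏ = 1918185173881/1779622700625

The primes p ≤ 11 are [2, 3, 5, 7, 11]. For each, (1 + 1/p^4) = (p^4 + 1)/p^4. Multiplying these fractions over p ∈ [2, 3, 5, 7, 11] gives 1918185173881/1779622700625. (In the limit P → ∞ this tends to ζ(4)/ζ(8).)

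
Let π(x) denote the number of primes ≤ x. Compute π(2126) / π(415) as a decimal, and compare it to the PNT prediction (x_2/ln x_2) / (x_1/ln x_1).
π(2126)/π(415) = 319/80 ≈ 3.9875;  PNT prediction ≈ 4.0306.

π(415) = 80 and π(2126) = 319, so π(2126)/π(415) ≈ 3.9875. The PNT-predicted ratio is (2126/ln(2126)) / (415/ln(415)) ≈ 4.0306. The two agree to within a few percent, as expected.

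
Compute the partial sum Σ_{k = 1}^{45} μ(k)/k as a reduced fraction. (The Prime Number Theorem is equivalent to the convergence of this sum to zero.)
Σ μ(k)/k = -137190436674212/6541380665835015

Values of μ(k) for 1 ≤ k ≤ 45: μ(1) = 1, μ(2) = -1, μ(3) = -1, μ(5) = -1, μ(6) = 1, μ(7) = -1, μ(10) = 1, μ(11) = -1, μ(13) = -1, μ(14) = 1, μ(15) = 1, μ(17) = -1, μ(19) = -1, μ(21) = 1, μ(22) = 1, μ(23) = -1, μ(26) = 1, μ(29) = -1, μ(30) = -1, μ(31) = -1, μ(33) = 1, μ(34) = 1, μ(35) = 1, μ(37) = -1, μ(38) = 1, μ(39) = 1, μ(41) = -1, μ(42) = -1, μ(43) = -1, with μ = 0 on non-squarefree integers. Summing μ(k)/k for k where μ(k) ≠ 0 gives -137190436674212/6541380665835015 ≈ -0.0210. (PNT ⟺ this sum → 0 as n → ∞.)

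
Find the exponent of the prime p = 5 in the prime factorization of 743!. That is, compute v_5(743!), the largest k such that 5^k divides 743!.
v_5(743!) = 183

Legendre's formula: v_p(n!) = Σ_{k ≥ 1} ⌊n / p^k⌋. For p = 5, n = 743, the terms are:
  ⌊743/5^1⌋ = ⌊743/5⌋ = 148
  ⌊743/5^2⌋ = ⌊743/25⌋ = 29
  ⌊743/5^3⌋ = ⌊743/125⌋ = 5
  ⌊743/5^4⌋ = ⌊743/625⌋ = 1
(the next term ⌊743/5^5⌋ = 0, terminating the sum). Summing: v_5(743!) = 148 + 29 + 5 + 1 = 183.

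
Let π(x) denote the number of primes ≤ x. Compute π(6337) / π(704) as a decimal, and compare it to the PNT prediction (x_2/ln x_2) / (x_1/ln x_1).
π(6337)/π(704) = 825/126 ≈ 6.5476;  PNT prediction ≈ 6.7420.

π(704) = 126 and π(6337) = 825, so π(6337)/π(704) ≈ 6.5476. The PNT-predicted ratio is (6337/ln(6337)) / (704/ln(704)) ≈ 6.7420. The two agree to within a few percent, as expected.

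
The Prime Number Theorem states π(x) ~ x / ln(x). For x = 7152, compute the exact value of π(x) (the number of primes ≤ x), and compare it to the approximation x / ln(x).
π(7152) = 915;  x/ln(x) ≈ 805.85;  relative error ≈ 11.93%.

Directly count primes up to 7152: π(7152) = 915. The PNT approximation gives 7152/ln(7152) ≈ 7152/8.87515 ≈ 805.85. Relative error (π(x) − x/ln(x)) / π(x) ≈ 11.93%; the approximation is known to undercount slightly (Li(x) is a better estimate).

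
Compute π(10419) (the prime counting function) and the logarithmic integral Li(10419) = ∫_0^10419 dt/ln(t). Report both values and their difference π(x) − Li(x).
π(10419) = 1274;  Li(10419) ≈ 1291.53;  π(x) − Li(x) ≈ -17.53.

Direct count of primes ≤ 10419 gives π(10419) = 1274. Numerical evaluation of the logarithmic integral gives Li(10419) ≈ 1291.53. The difference π(x) − Li(x) ≈ -17.53 is typically negative for small/moderate x (Li(x) overestimates), though Littlewood's theorem shows this sign changes infinitely often.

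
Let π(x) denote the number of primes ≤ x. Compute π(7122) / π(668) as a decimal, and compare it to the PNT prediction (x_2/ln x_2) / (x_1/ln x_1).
π(7122)/π(668) = 912/121 ≈ 7.5372;  PNT prediction ≈ 7.8173.

π(668) = 121 and π(7122) = 912, so π(7122)/π(668) ≈ 7.5372. The PNT-predicted ratio is (7122/ln(7122)) / (668/ln(668)) ≈ 7.8173. The two agree to within a few percent, as expected.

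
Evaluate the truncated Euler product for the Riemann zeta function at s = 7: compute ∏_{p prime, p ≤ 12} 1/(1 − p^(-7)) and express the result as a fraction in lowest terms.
∏ = 731210841345989812500/725156324600530054429

The primes p ≤ 12 are [2, 3, 5, 7, 11]. For each prime, (1 − 1/p^7)^(-1) = p^7 / (p^7 − 1). The product is (1 − 1/2^7)^(-1), (1 − 1/3^7)^(-1), (1 − 1/5^7)^(-1), (1 − 1/7^7)^(-1), (1 − 1/11^7)^(-1) = ∏ p^7 / (p^7 − 1) = 731210841345989812500/725156324600530054429.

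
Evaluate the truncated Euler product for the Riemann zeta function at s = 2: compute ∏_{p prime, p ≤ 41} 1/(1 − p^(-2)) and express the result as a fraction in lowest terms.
∏ = 10043314222393291843289/6135418369257504768000

The primes p ≤ 41 are [2, 3, 5, 7, 11, 13, 17, 19, 23, 29, 31, 37, 41]. For each prime, (1 − 1/p^2)^(-1) = p^2 / (p^2 − 1). The product is (1 − 1/2^2)^(-1), (1 − 1/3^2)^(-1), (1 − 1/5^2)^(-1), (1 − 1/7^2)^(-1), (1 − 1/11^2)^(-1), (1 − 1/13^2)^(-1), (1 − 1/17^2)^(-1), (1 − 1/19^2)^(-1), (1 − 1/23^2)^(-1), (1 − 1/29^2)^(-1), (1 − 1/31^2)^(-1), (1 − 1/37^2)^(-1), (1 − 1/41^2)^(-1) = ∏ p^2 / (p^2 − 1) = 10043314222393291843289/6135418369257504768000.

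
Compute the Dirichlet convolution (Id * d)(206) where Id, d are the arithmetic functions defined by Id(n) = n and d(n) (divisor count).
(Id * d)(206) = 420

Divisors of 206: [1, 2, 103, 206]. For each d | 206:
  d = 1: Id(1) · d(206/1) = 1 · 4 = 4
  d = 2: Id(2) · d(206/2) = 2 · 2 = 4
  d = 103: Id(103) · d(206/103) = 103 · 2 = 206
  d = 206: Id(206) · d(206/206) = 206 · 1 = 206
Summing: (Id * d)(206) = 4 + 4 + 206 + 206 = 420.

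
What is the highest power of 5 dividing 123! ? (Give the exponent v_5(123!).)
v_5(123!) = 28

Legendre's formula: v_p(n!) = Σ_{k ≥ 1} ⌊n / p^k⌋. For p = 5, n = 123, the terms are:
  ⌊123/5^1⌋ = ⌊123/5⌋ = 24
  ⌊123/5^2⌋ = ⌊123/25⌋ = 4
(the next term ⌊123/5^3⌋ = 0, terminating the sum). Summing: v_5(123!) = 24 + 4 = 28.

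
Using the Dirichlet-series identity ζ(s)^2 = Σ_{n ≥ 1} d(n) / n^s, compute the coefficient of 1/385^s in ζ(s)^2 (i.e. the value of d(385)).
d(385) = 8

ζ(s)^2 = (Σ 1/m^s)(Σ 1/k^s). The coefficient of 1/n^s in the product is the number of ordered pairs (m, k) with mk = n, which equals d(n). For n = 385, divisors are [1, 5, 7, 11, 35, 55, 77, 385], so d(385) = 8.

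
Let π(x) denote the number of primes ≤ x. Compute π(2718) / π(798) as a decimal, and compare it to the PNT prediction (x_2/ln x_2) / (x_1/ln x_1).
π(2718)/π(798) = 396/139 ≈ 2.8489;  PNT prediction ≈ 2.8781.

π(798) = 139 and π(2718) = 396, so π(2718)/π(798) ≈ 2.8489. The PNT-predicted ratio is (2718/ln(2718)) / (798/ln(798)) ≈ 2.8781. The two agree to within a few percent, as expected.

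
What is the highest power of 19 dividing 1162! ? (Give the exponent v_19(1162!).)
v_19(1162!) = 64

Legendre's formula: v_p(n!) = Σ_{k ≥ 1} ⌊n / p^k⌋. For p = 19, n = 1162, the terms are:
  ⌊1162/19^1⌋ = ⌊1162/19⌋ = 61
  ⌊1162/19^2⌋ = ⌊1162/361⌋ = 3
(the next term ⌊1162/19^3⌋ = 0, terminating the sum). Summing: v_19(1162!) = 61 + 3 = 64.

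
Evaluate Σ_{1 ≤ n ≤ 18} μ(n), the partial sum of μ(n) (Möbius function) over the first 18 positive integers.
Σ_{n ≤ 18} μ(n) = -2

Compute μ(n) for each 1 ≤ n ≤ 18: μ(1) = 1, μ(2) = -1, μ(3) = -1, μ(4) = 0, μ(5) = -1, μ(6) = 1, μ(7) = -1, μ(8) = 0, μ(9) = 0, μ(10) = 1, μ(11) = -1, μ(12) = 0, μ(13) = -1, μ(14) = 1, μ(15) = 1, μ(16) = 0, μ(17) = -1, μ(18) = 0. Summing all 18 values: -2. (Mertens function M(x) = Σ_{n ≤ x} μ(n); on average M(x) should be small (PNT ⟺ M(x) = o(x)).)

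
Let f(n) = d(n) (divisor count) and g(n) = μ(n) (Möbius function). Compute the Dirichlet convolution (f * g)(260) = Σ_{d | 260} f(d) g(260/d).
(d * μ)(260) = 1

Divisors of 260: [1, 2, 4, 5, 10, 13, 20, 26, 52, 65, 130, 260]. For each d | 260:
  d = 1: d(1) · μ(260/1) = 1 · 0 = 0
  d = 2: d(2) · μ(260/2) = 2 · -1 = -2
  d = 4: d(4) · μ(260/4) = 3 · 1 = 3
  d = 5: d(5) · μ(260/5) = 2 · 0 = 0
  d = 10: d(10) · μ(260/10) = 4 · 1 = 4
  d = 13: d(13) · μ(260/13) = 2 · 0 = 0
  d = 20: d(20) · μ(260/20) = 6 · -1 = -6
  d = 26: d(26) · μ(260/26) = 4 · 1 = 4
  d = 52: d(52) · μ(260/52) = 6 · -1 = -6
  d = 65: d(65) · μ(260/65) = 4 · 0 = 0
  d = 130: d(130) · μ(260/130) = 8 · -1 = -8
  d = 260: d(260) · μ(260/260) = 12 · 1 = 12
Summing: (d * μ)(260) = 0 + -2 + 3 + 0 + 4 + 0 + -6 + 4 + -6 + 0 + -8 + 12 = 1.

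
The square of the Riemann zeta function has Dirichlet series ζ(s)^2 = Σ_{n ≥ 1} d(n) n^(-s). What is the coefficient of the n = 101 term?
d(101) = 2

ζ(s)^2 = (Σ 1/m^s)(Σ 1/k^s). The coefficient of 1/n^s in the product is the number of ordered pairs (m, k) with mk = n, which equals d(n). For n = 101, divisors are [1, 101], so d(101) = 2.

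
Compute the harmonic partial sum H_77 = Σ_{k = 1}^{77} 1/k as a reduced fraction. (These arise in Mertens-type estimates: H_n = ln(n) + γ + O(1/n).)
H_77 = 61303359776139104182852056677903/12441066073952429195098876987200

Direct summation: H_77 = 1 + 1/2 + ... + 1/77. The least common denominator is lcm(1, ..., 77) = 410555180440430163438262940577600; over this denominator the numerator is 410555180440430163438262940577600 + 205277590220215081719131470288800 + 136851726813476721146087646859200 + 102638795110107540859565735144400 + 82111036088086032687652588115520 + 68425863406738360573043823429600 + 58650740062918594776894705796800 + 51319397555053770429782867572200 + 45617242271158907048695882286400 + 41055518044043016343826294057760 + 37323198221857287585296630961600 + 34212931703369180286521911714800 + 31581167726186935649097149275200 + 29325370031459297388447352898400 + 27370345362695344229217529371840 + 25659698777526885214891433786100 + 24150304731790009614015467092800 + 22808621135579453524347941143200 + 21608167391601587549382260030400 + 20527759022021508171913147028880 + 19550246687639531592298235265600 + 18661599110928643792648315480800 + 17850225236540441888620127851200 + 17106465851684590143260955857400 + 16422207217617206537530517623104 + 15790583863093467824548574637600 + 15205747423719635682898627428800 + 14662685015729648694223676449200 + 14157075187601040118560791054400 + 13685172681347672114608764685920 + 13243715498078392368976223889600 + 12829849388763442607445716893050 + 12441066073952429195098876987200 + 12075152365895004807007733546400 + 11730148012583718955378941159360 + 11404310567789726762173970571600 + 11096085957849463876709809204800 + 10804083695800793774691130015200 + 10527055908728978549699049758400 + 10263879511010754085956573514440 + 10013540986351955205811291233600 + 9775123343819765796149117632800 + 9547794893963492172982859083200 + 9330799555464321896324157740400 + 9123448454231781409739176457280 + 8925112618270220944310063925600 + 8735216605115535392303466820800 + 8553232925842295071630477928700 + 8378677151845513539556386542400 + 8211103608808603268765258811552 + 8050101577263336538005155697600 + 7895291931546733912274287318800 + 7746324159253399310155904539200 + 7602873711859817841449313714400 + 7464639644371457517059326192320 + 7331342507864824347111838224600 + 7202722463867195849794086676800 + 7078537593800520059280395527200 + 6958562380346273956580727806400 + 6842586340673836057304382342960 + 6730412794105412515381359681600 + 6621857749039196184488111944800 + 6516748895879843864099411755200 + 6414924694381721303722858446525 + 6316233545237387129819429855040 + 6220533036976214597549438493600 + 6127689260304927812511387172800 + 6037576182947502403503866773200 + 5950075078846813962873375950400 + 5865074006291859477689470579680 + 5782467330146903710398069585600 + 5702155283894863381086985285800 + 5624043567677125526551547131200 + 5548042978924731938354904602400 + 5474069072539068845843505874368 + 5402041847900396887345565007600 + 5331885460265326797899518708800 = 2023010872612590438034117870370799, so H_77 = 2023010872612590438034117870370799/410555180440430163438262940577600; reducing by gcd(2023010872612590438034117870370799, 410555180440430163438262940577600) = 33 gives 61303359776139104182852056677903/12441066073952429195098876987200 ≈ 4.92750. (The PNT-adjacent estimate ln(77) + γ ≈ 4.92102 matches within O(1/n).)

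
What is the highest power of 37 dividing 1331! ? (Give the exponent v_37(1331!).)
v_37(1331!) = 35

Legendre's formula: v_p(n!) = Σ_{k ≥ 1} ⌊n / p^k⌋. For p = 37, n = 1331, the terms are:
  ⌊1331/37^1⌋ = ⌊1331/37⌋ = 35
(the next term ⌊1331/37^2⌋ = 0, terminating the sum). Summing: v_37(1331!) = 35 = 35.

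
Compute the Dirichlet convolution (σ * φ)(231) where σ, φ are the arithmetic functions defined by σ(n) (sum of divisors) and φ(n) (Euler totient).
(σ * φ)(231) = 1848

Divisors of 231: [1, 3, 7, 11, 21, 33, 77, 231]. For each d | 231:
  d = 1: σ(1) · φ(231/1) = 1 · 120 = 120
  d = 3: σ(3) · φ(231/3) = 4 · 60 = 240
  d = 7: σ(7) · φ(231/7) = 8 · 20 = 160
  d = 11: σ(11) · φ(231/11) = 12 · 12 = 144
  d = 21: σ(21) · φ(231/21) = 32 · 10 = 320
  d = 33: σ(33) · φ(231/33) = 48 · 6 = 288
  d = 77: σ(77) · φ(231/77) = 96 · 2 = 192
  d = 231: σ(231) · φ(231/231) = 384 · 1 = 384
Summing: (σ * φ)(231) = 120 + 240 + 160 + 144 + 320 + 288 + 192 + 384 = 1848.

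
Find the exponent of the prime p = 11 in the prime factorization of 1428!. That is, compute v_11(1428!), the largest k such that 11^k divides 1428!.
v_11(1428!) = 141

Legendre's formula: v_p(n!) = Σ_{k ≥ 1} ⌊n / p^k⌋. For p = 11, n = 1428, the terms are:
  ⌊1428/11^1⌋ = ⌊1428/11⌋ = 129
  ⌊1428/11^2⌋ = ⌊1428/121⌋ = 11
  ⌊1428/11^3⌋ = ⌊1428/1331⌋ = 1
(the next term ⌊1428/11^4⌋ = 0, terminating the sum). Summing: v_11(1428!) = 129 + 11 + 1 = 141.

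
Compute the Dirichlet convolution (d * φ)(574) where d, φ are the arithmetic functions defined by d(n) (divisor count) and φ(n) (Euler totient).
(d * φ)(574) = 1008

Divisors of 574: [1, 2, 7, 14, 41, 82, 287, 574]. For each d | 574:
  d = 1: d(1) · φ(574/1) = 1 · 240 = 240
  d = 2: d(2) · φ(574/2) = 2 · 240 = 480
  d = 7: d(7) · φ(574/7) = 2 · 40 = 80
  d = 14: d(14) · φ(574/14) = 4 · 40 = 160
  d = 41: d(41) · φ(574/41) = 2 · 6 = 12
  d = 82: d(82) · φ(574/82) = 4 · 6 = 24
  d = 287: d(287) · φ(574/287) = 4 · 1 = 4
  d = 574: d(574) · φ(574/574) = 8 · 1 = 8
Summing: (d * φ)(574) = 240 + 480 + 80 + 160 + 12 + 24 + 4 + 8 = 1008.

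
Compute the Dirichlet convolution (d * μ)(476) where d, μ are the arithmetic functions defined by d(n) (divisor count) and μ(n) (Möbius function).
(d * μ)(476) = 1

Divisors of 476: [1, 2, 4, 7, 14, 17, 28, 34, 68, 119, 238, 476]. For each d | 476:
  d = 1: d(1) · μ(476/1) = 1 · 0 = 0
  d = 2: d(2) · μ(476/2) = 2 · -1 = -2
  d = 4: d(4) · μ(476/4) = 3 · 1 = 3
  d = 7: d(7) · μ(476/7) = 2 · 0 = 0
  d = 14: d(14) · μ(476/14) = 4 · 1 = 4
  d = 17: d(17) · μ(476/17) = 2 · 0 = 0
  d = 28: d(28) · μ(476/28) = 6 · -1 = -6
  d = 34: d(34) · μ(476/34) = 4 · 1 = 4
  d = 68: d(68) · μ(476/68) = 6 · -1 = -6
  d = 119: d(119) · μ(476/119) = 4 · 0 = 0
  d = 238: d(238) · μ(476/238) = 8 · -1 = -8
  d = 476: d(476) · μ(476/476) = 12 · 1 = 12
Summing: (d * μ)(476) = 0 + -2 + 3 + 0 + 4 + 0 + -6 + 4 + -6 + 0 + -8 + 12 = 1.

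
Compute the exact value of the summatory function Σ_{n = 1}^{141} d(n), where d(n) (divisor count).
Σ_{n ≤ 141} d(n) = 723

Compute d(n) for each 1 ≤ n ≤ 141: d(1) = 1, d(2) = 2, d(3) = 2, d(4) = 3, d(5) = 2, d(6) = 4, d(7) = 2, d(8) = 4, d(9) = 3, d(10) = 4, d(11) = 2, d(12) = 6, d(13) = 2, d(14) = 4, d(15) = 4, d(16) = 5, d(17) = 2, d(18) = 6, d(19) = 2, d(20) = 6, d(21) = 4, d(22) = 4, d(23) = 2, d(24) = 8, d(25) = 3, d(26) = 4, d(27) = 4, d(28) = 6, d(29) = 2, d(30) = 8, d(31) = 2, d(32) = 6, d(33) = 4, d(34) = 4, d(35) = 4, d(36) = 9, d(37) = 2, d(38) = 4, d(39) = 4, d(40) = 8, d(41) = 2, d(42) = 8, d(43) = 2, d(44) = 6, d(45) = 6, d(46) = 4, d(47) = 2, d(48) = 10, d(49) = 3, d(50) = 6, d(51) = 4, d(52) = 6, d(53) = 2, d(54) = 8, d(55) = 4, d(56) = 8, d(57) = 4, d(58) = 4, d(59) = 2, d(60) = 12, d(61) = 2, d(62) = 4, d(63) = 6, d(64) = 7, d(65) = 4, d(66) = 8, d(67) = 2, d(68) = 6, d(69) = 4, d(70) = 8, d(71) = 2, d(72) = 12, d(73) = 2, d(74) = 4, d(75) = 6, d(76) = 6, d(77) = 4, d(78) = 8, d(79) = 2, d(80) = 10, d(81) = 5, d(82) = 4, d(83) = 2, d(84) = 12, d(85) = 4, d(86) = 4, d(87) = 4, d(88) = 8, d(89) = 2, d(90) = 12, d(91) = 4, d(92) = 6, d(93) = 4, d(94) = 4, d(95) = 4, d(96) = 12, d(97) = 2, d(98) = 6, d(99) = 6, d(100) = 9, d(101) = 2, d(102) = 8, d(103) = 2, d(104) = 8, d(105) = 8, d(106) = 4, d(107) = 2, d(108) = 12, d(109) = 2, d(110) = 8, d(111) = 4, d(112) = 10, d(113) = 2, d(114) = 8, d(115) = 4, d(116) = 6, d(117) = 6, d(118) = 4, d(119) = 4, d(120) = 16, d(121) = 3, d(122) = 4, d(123) = 4, d(124) = 6, d(125) = 4, d(126) = 12, d(127) = 2, d(128) = 8, d(129) = 4, d(130) = 8, d(131) = 2, d(132) = 12, d(133) = 4, d(134) = 4, d(135) = 8, d(136) = 8, d(137) = 2, d(138) = 8, d(139) = 2, d(140) = 12, d(141) = 4. Summing all 141 values: 723. (Dirichlet's divisor formula: Σ_{n ≤ x} d(n) = x ln(x) + (2γ − 1) x + O(√x). For x = 141, the asymptotic estimate is ≈ 719.55.)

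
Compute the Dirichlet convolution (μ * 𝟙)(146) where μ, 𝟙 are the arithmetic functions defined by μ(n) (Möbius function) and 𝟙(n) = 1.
(μ * 𝟙)(146) = 0

Divisors of 146: [1, 2, 73, 146]. For each d | 146:
  d = 1: μ(1) · 𝟙(146/1) = 1 · 1 = 1
  d = 2: μ(2) · 𝟙(146/2) = -1 · 1 = -1
  d = 73: μ(73) · 𝟙(146/73) = -1 · 1 = -1
  d = 146: μ(146) · 𝟙(146/146) = 1 · 1 = 1
Summing: (μ * 𝟙)(146) = 1 + -1 + -1 + 1 = 0.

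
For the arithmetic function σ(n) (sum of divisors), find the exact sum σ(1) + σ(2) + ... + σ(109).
Σ_{n ≤ 109} σ(n) = 9783

Compute σ(n) for each 1 ≤ n ≤ 109: σ(1) = 1, σ(2) = 3, σ(3) = 4, σ(4) = 7, σ(5) = 6, σ(6) = 12, σ(7) = 8, σ(8) = 15, σ(9) = 13, σ(10) = 18, σ(11) = 12, σ(12) = 28, σ(13) = 14, σ(14) = 24, σ(15) = 24, σ(16) = 31, σ(17) = 18, σ(18) = 39, σ(19) = 20, σ(20) = 42, σ(21) = 32, σ(22) = 36, σ(23) = 24, σ(24) = 60, σ(25) = 31, σ(26) = 42, σ(27) = 40, σ(28) = 56, σ(29) = 30, σ(30) = 72, σ(31) = 32, σ(32) = 63, σ(33) = 48, σ(34) = 54, σ(35) = 48, σ(36) = 91, σ(37) = 38, σ(38) = 60, σ(39) = 56, σ(40) = 90, σ(41) = 42, σ(42) = 96, σ(43) = 44, σ(44) = 84, σ(45) = 78, σ(46) = 72, σ(47) = 48, σ(48) = 124, σ(49) = 57, σ(50) = 93, σ(51) = 72, σ(52) = 98, σ(53) = 54, σ(54) = 120, σ(55) = 72, σ(56) = 120, σ(57) = 80, σ(58) = 90, σ(59) = 60, σ(60) = 168, σ(61) = 62, σ(62) = 96, σ(63) = 104, σ(64) = 127, σ(65) = 84, σ(66) = 144, σ(67) = 68, σ(68) = 126, σ(69) = 96, σ(70) = 144, σ(71) = 72, σ(72) = 195, σ(73) = 74, σ(74) = 114, σ(75) = 124, σ(76) = 140, σ(77) = 96, σ(78) = 168, σ(79) = 80, σ(80) = 186, σ(81) = 121, σ(82) = 126, σ(83) = 84, σ(84) = 224, σ(85) = 108, σ(86) = 132, σ(87) = 120, σ(88) = 180, σ(89) = 90, σ(90) = 234, σ(91) = 112, σ(92) = 168, σ(93) = 128, σ(94) = 144, σ(95) = 120, σ(96) = 252, σ(97) = 98, σ(98) = 171, σ(99) = 156, σ(100) = 217, σ(101) = 102, σ(102) = 216, σ(103) = 104, σ(104) = 210, σ(105) = 192, σ(106) = 162, σ(107) = 108, σ(108) = 280, σ(109) = 110. Summing all 109 values: 9783. (Average order: Σ_{n ≤ x} σ(n) ~ (π²/12) x². For x = 109, (π²/12)·109² ≈ 9771.73.)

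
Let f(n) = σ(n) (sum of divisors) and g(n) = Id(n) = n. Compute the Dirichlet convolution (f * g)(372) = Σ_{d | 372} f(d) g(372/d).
(σ * Id)(372) = 7497

Divisors of 372: [1, 2, 3, 4, 6, 12, 31, 62, 93, 124, 186, 372]. For each d | 372:
  d = 1: σ(1) · Id(372/1) = 1 · 372 = 372
  d = 2: σ(2) · Id(372/2) = 3 · 186 = 558
  d = 3: σ(3) · Id(372/3) = 4 · 124 = 496
  d = 4: σ(4) · Id(372/4) = 7 · 93 = 651
  d = 6: σ(6) · Id(372/6) = 12 · 62 = 744
  d = 12: σ(12) · Id(372/12) = 28 · 31 = 868
  d = 31: σ(31) · Id(372/31) = 32 · 12 = 384
  d = 62: σ(62) · Id(372/62) = 96 · 6 = 576
  d = 93: σ(93) · Id(372/93) = 128 · 4 = 512
  d = 124: σ(124) · Id(372/124) = 224 · 3 = 672
  d = 186: σ(186) · Id(372/186) = 384 · 2 = 768
  d = 372: σ(372) · Id(372/372) = 896 · 1 = 896
Summing: (σ * Id)(372) = 372 + 558 + 496 + 651 + 744 + 868 + 384 + 576 + 512 + 672 + 768 + 896 = 7497.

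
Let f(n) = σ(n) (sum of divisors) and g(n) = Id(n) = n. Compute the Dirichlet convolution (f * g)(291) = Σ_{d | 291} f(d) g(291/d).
(σ * Id)(291) = 1365

Divisors of 291: [1, 3, 97, 291]. For each d | 291:
  d = 1: σ(1) · Id(291/1) = 1 · 291 = 291
  d = 3: σ(3) · Id(291/3) = 4 · 97 = 388
  d = 97: σ(97) · Id(291/97) = 98 · 3 = 294
  d = 291: σ(291) · Id(291/291) = 392 · 1 = 392
Summing: (σ * Id)(291) = 291 + 388 + 294 + 392 = 1365.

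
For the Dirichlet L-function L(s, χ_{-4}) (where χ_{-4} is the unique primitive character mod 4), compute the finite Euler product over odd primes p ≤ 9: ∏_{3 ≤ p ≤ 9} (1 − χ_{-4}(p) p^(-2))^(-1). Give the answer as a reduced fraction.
∏ = 147/160

The odd primes p ≤ 9 are [3, 5, 7]. For each, χ(p) = 1 if p ≡ 1 mod 4, χ(p) = −1 if p ≡ 3 mod 4. Taking (1 − χ(p)/p^2)^(-1) = p^2/(p^2 − χ(p)): (1 − (-1)/3^2)^(-1) · (1 − (1)/5^2)^(-1) · (1 − (-1)/7^2)^(-1) = 147/160.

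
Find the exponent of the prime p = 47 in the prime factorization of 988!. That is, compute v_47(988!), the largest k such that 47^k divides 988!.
v_47(988!) = 21

Legendre's formula: v_p(n!) = Σ_{k ≥ 1} ⌊n / p^k⌋. For p = 47, n = 988, the terms are:
  ⌊988/47^1⌋ = ⌊988/47⌋ = 21
(the next term ⌊988/47^2⌋ = 0, terminating the sum). Summing: v_47(988!) = 21 = 21.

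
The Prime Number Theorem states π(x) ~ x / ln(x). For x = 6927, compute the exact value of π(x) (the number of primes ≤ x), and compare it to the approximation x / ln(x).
π(6927) = 890;  x/ln(x) ≈ 783.32;  relative error ≈ 11.99%.

Directly count primes up to 6927: π(6927) = 890. The PNT approximation gives 6927/ln(6927) ≈ 6927/8.84318 ≈ 783.32. Relative error (π(x) − x/ln(x)) / π(x) ≈ 11.99%; the approximation is known to undercount slightly (Li(x) is a better estimate).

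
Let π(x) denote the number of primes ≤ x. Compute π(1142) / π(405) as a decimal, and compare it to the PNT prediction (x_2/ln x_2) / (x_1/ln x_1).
π(1142)/π(405) = 189/79 ≈ 2.3924;  PNT prediction ≈ 2.4046.

π(405) = 79 and π(1142) = 189, so π(1142)/π(405) ≈ 2.3924. The PNT-predicted ratio is (1142/ln(1142)) / (405/ln(405)) ≈ 2.4046. The two agree to within a few percent, as expected.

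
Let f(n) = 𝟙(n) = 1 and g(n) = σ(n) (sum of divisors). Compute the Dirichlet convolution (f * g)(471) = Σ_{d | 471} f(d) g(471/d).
(𝟙 * σ)(471) = 795

Divisors of 471: [1, 3, 157, 471]. For each d | 471:
  d = 1: 𝟙(1) · σ(471/1) = 1 · 632 = 632
  d = 3: 𝟙(3) · σ(471/3) = 1 · 158 = 158
  d = 157: 𝟙(157) · σ(471/157) = 1 · 4 = 4
  d = 471: 𝟙(471) · σ(471/471) = 1 · 1 = 1
Summing: (𝟙 * σ)(471) = 632 + 158 + 4 + 1 = 795.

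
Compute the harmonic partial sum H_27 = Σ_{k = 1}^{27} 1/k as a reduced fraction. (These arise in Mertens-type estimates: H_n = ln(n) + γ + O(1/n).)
H_27 = 312536252003/80313433200

Direct summation: H_27 = 1 + 1/2 + ... + 1/27. The least common denominator is lcm(1, ..., 27) = 80313433200; over this denominator the numerator is 80313433200 + 40156716600 + 26771144400 + 20078358300 + 16062686640 + 13385572200 + 11473347600 + 10039179150 + 8923714800 + 8031343320 + 7301221200 + 6692786100 + 6177956400 + 5736673800 + 5354228880 + 5019589575 + 4724319600 + 4461857400 + 4227022800 + 4015671660 + 3824449200 + 3650610600 + 3491888400 + 3346393050 + 3212537328 + 3088978200 + 2974571600 = 312536252003, so H_27 = 312536252003/80313433200 (already in lowest terms) ≈ 3.89146. (The PNT-adjacent estimate ln(27) + γ ≈ 3.87305 matches within O(1/n).)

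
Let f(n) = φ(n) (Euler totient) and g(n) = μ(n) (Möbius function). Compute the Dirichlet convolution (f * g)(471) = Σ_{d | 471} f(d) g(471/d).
(φ * μ)(471) = 155

Divisors of 471: [1, 3, 157, 471]. For each d | 471:
  d = 1: φ(1) · μ(471/1) = 1 · 1 = 1
  d = 3: φ(3) · μ(471/3) = 2 · -1 = -2
  d = 157: φ(157) · μ(471/157) = 156 · -1 = -156
  d = 471: φ(471) · μ(471/471) = 312 · 1 = 312
Summing: (φ * μ)(471) = 1 + -2 + -156 + 312 = 155.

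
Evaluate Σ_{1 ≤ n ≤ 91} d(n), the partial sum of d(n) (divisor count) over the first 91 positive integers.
Σ_{n ≤ 91} d(n) = 429

Compute d(n) for each 1 ≤ n ≤ 91: d(1) = 1, d(2) = 2, d(3) = 2, d(4) = 3, d(5) = 2, d(6) = 4, d(7) = 2, d(8) = 4, d(9) = 3, d(10) = 4, d(11) = 2, d(12) = 6, d(13) = 2, d(14) = 4, d(15) = 4, d(16) = 5, d(17) = 2, d(18) = 6, d(19) = 2, d(20) = 6, d(21) = 4, d(22) = 4, d(23) = 2, d(24) = 8, d(25) = 3, d(26) = 4, d(27) = 4, d(28) = 6, d(29) = 2, d(30) = 8, d(31) = 2, d(32) = 6, d(33) = 4, d(34) = 4, d(35) = 4, d(36) = 9, d(37) = 2, d(38) = 4, d(39) = 4, d(40) = 8, d(41) = 2, d(42) = 8, d(43) = 2, d(44) = 6, d(45) = 6, d(46) = 4, d(47) = 2, d(48) = 10, d(49) = 3, d(50) = 6, d(51) = 4, d(52) = 6, d(53) = 2, d(54) = 8, d(55) = 4, d(56) = 8, d(57) = 4, d(58) = 4, d(59) = 2, d(60) = 12, d(61) = 2, d(62) = 4, d(63) = 6, d(64) = 7, d(65) = 4, d(66) = 8, d(67) = 2, d(68) = 6, d(69) = 4, d(70) = 8, d(71) = 2, d(72) = 12, d(73) = 2, d(74) = 4, d(75) = 6, d(76) = 6, d(77) = 4, d(78) = 8, d(79) = 2, d(80) = 10, d(81) = 5, d(82) = 4, d(83) = 2, d(84) = 12, d(85) = 4, d(86) = 4, d(87) = 4, d(88) = 8, d(89) = 2, d(90) = 12, d(91) = 4. Summing all 91 values: 429. (Dirichlet's divisor formula: Σ_{n ≤ x} d(n) = x ln(x) + (2γ − 1) x + O(√x). For x = 91, the asymptotic estimate is ≈ 424.54.)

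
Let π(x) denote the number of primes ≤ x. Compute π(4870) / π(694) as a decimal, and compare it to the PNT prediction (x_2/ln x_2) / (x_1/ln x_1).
π(4870)/π(694) = 651/125 ≈ 5.2080;  PNT prediction ≈ 5.4070.

π(694) = 125 and π(4870) = 651, so π(4870)/π(694) ≈ 5.2080. The PNT-predicted ratio is (4870/ln(4870)) / (694/ln(694)) ≈ 5.4070. The two agree to within a few percent, as expected.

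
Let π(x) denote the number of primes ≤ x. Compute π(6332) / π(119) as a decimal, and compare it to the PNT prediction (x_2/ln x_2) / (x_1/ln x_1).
π(6332)/π(119) = 824/30 ≈ 27.4667;  PNT prediction ≈ 29.0514.

π(119) = 30 and π(6332) = 824, so π(6332)/π(119) ≈ 27.4667. The PNT-predicted ratio is (6332/ln(6332)) / (119/ln(119)) ≈ 29.0514. The two agree to within a few percent, as expected.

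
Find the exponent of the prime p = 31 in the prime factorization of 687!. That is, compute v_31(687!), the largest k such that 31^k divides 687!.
v_31(687!) = 22

Legendre's formula: v_p(n!) = Σ_{k ≥ 1} ⌊n / p^k⌋. For p = 31, n = 687, the terms are:
  ⌊687/31^1⌋ = ⌊687/31⌋ = 22
(the next term ⌊687/31^2⌋ = 0, terminating the sum). Summing: v_31(687!) = 22 = 22.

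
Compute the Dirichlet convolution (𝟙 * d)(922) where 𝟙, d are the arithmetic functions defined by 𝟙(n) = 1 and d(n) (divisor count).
(𝟙 * d)(922) = 9

Divisors of 922: [1, 2, 461, 922]. For each d | 922:
  d = 1: 𝟙(1) · d(922/1) = 1 · 4 = 4
  d = 2: 𝟙(2) · d(922/2) = 1 · 2 = 2
  d = 461: 𝟙(461) · d(922/461) = 1 · 2 = 2
  d = 922: 𝟙(922) · d(922/922) = 1 · 1 = 1
Summing: (𝟙 * d)(922) = 4 + 2 + 2 + 1 = 9.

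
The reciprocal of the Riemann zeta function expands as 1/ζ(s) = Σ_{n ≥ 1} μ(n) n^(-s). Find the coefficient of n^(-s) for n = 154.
μ(154) = -1

Factor n = 154 = 2 · 7 · 11. μ(n) = 0 if any exponent ≥ 2 (not squarefree); otherwise μ(n) = (−1)^{ω(n)} where ω(n) is the number of distinct prime factors. Applying: μ(154) = -1.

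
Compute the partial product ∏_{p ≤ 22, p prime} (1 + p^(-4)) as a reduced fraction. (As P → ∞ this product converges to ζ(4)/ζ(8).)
∏ = 2063478382983759362985032/1914315839042201150180625

The primes p ≤ 22 are [2, 3, 5, 7, 11, 13, 17, 19]. For each, (1 + 1/p^4) = (p^4 + 1)/p^4. Multiplying these fractions over p ∈ [2, 3, 5, 7, 11, 13, 17, 19] gives 2063478382983759362985032/1914315839042201150180625. (In the limit P → ∞ this tends to ζ(4)/ζ(8).)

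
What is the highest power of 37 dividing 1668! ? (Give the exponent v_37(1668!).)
v_37(1668!) = 46

Legendre's formula: v_p(n!) = Σ_{k ≥ 1} ⌊n / p^k⌋. For p = 37, n = 1668, the terms are:
  ⌊1668/37^1⌋ = ⌊1668/37⌋ = 45
  ⌊1668/37^2⌋ = ⌊1668/1369⌋ = 1
(the next term ⌊1668/37^3⌋ = 0, terminating the sum). Summing: v_37(1668!) = 45 + 1 = 46.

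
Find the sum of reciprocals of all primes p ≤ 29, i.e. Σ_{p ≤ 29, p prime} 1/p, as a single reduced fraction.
Σ 1/p = 9920878441/6469693230

π(29) = 10, so the primes ≤ 29 are [2, 3, 5, 7, 11, 13, 17, 19, 23, 29]. Summing 1/p over these primes: 9920878441/6469693230 ≈ 1.5334. Mertens estimate ln ln(29) + 0.2615 ≈ 1.4756.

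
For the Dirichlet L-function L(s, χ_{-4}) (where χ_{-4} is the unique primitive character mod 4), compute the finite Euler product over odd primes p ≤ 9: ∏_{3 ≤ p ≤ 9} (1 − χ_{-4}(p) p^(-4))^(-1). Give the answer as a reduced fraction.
∏ = 40516875/40968512

The odd primes p ≤ 9 are [3, 5, 7]. For each, χ(p) = 1 if p ≡ 1 mod 4, χ(p) = −1 if p ≡ 3 mod 4. Taking (1 − χ(p)/p^4)^(-1) = p^4/(p^4 − χ(p)): (1 − (-1)/3^4)^(-1) · (1 − (1)/5^4)^(-1) · (1 − (-1)/7^4)^(-1) = 40516875/40968512.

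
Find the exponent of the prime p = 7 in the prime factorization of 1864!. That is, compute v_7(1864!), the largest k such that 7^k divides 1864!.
v_7(1864!) = 309

Legendre's formula: v_p(n!) = Σ_{k ≥ 1} ⌊n / p^k⌋. For p = 7, n = 1864, the terms are:
  ⌊1864/7^1⌋ = ⌊1864/7⌋ = 266
  ⌊1864/7^2⌋ = ⌊1864/49⌋ = 38
  ⌊1864/7^3⌋ = ⌊1864/343⌋ = 5
(the next term ⌊1864/7^4⌋ = 0, terminating the sum). Summing: v_7(1864!) = 266 + 38 + 5 = 309.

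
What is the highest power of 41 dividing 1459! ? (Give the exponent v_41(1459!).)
v_41(1459!) = 35

Legendre's formula: v_p(n!) = Σ_{k ≥ 1} ⌊n / p^k⌋. For p = 41, n = 1459, the terms are:
  ⌊1459/41^1⌋ = ⌊1459/41⌋ = 35
(the next term ⌊1459/41^2⌋ = 0, terminating the sum). Summing: v_41(1459!) = 35 = 35.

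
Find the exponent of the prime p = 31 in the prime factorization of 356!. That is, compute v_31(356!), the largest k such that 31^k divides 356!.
v_31(356!) = 11

Legendre's formula: v_p(n!) = Σ_{k ≥ 1} ⌊n / p^k⌋. For p = 31, n = 356, the terms are:
  ⌊356/31^1⌋ = ⌊356/31⌋ = 11
(the next term ⌊356/31^2⌋ = 0, terminating the sum). Summing: v_31(356!) = 11 = 11.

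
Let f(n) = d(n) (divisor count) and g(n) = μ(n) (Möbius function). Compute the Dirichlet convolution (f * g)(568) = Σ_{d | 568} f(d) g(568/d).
(d * μ)(568) = 1

Divisors of 568: [1, 2, 4, 8, 71, 142, 284, 568]. For each d | 568:
  d = 1: d(1) · μ(568/1) = 1 · 0 = 0
  d = 2: d(2) · μ(568/2) = 2 · 0 = 0
  d = 4: d(4) · μ(568/4) = 3 · 1 = 3
  d = 8: d(8) · μ(568/8) = 4 · -1 = -4
  d = 71: d(71) · μ(568/71) = 2 · 0 = 0
  d = 142: d(142) · μ(568/142) = 4 · 0 = 0
  d = 284: d(284) · μ(568/284) = 6 · -1 = -6
  d = 568: d(568) · μ(568/568) = 8 · 1 = 8
Summing: (d * μ)(568) = 0 + 0 + 3 + -4 + 0 + 0 + -6 + 8 = 1.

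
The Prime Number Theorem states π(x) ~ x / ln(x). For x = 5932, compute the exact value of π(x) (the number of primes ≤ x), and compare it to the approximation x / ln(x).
π(5932) = 779;  x/ln(x) ≈ 682.77;  relative error ≈ 12.35%.

Directly count primes up to 5932: π(5932) = 779. The PNT approximation gives 5932/ln(5932) ≈ 5932/8.68812 ≈ 682.77. Relative error (π(x) − x/ln(x)) / π(x) ≈ 12.35%; the approximation is known to undercount slightly (Li(x) is a better estimate).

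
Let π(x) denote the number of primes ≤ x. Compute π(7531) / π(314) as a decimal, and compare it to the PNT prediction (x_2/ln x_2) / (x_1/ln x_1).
π(7531)/π(314) = 954/65 ≈ 14.6769;  PNT prediction ≈ 15.4472.

π(314) = 65 and π(7531) = 954, so π(7531)/π(314) ≈ 14.6769. The PNT-predicted ratio is (7531/ln(7531)) / (314/ln(314)) ≈ 15.4472. The two agree to within a few percent, as expected.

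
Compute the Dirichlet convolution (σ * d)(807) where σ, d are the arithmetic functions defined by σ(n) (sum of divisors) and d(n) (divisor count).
(σ * d)(807) = 1632

Divisors of 807: [1, 3, 269, 807]. For each d | 807:
  d = 1: σ(1) · d(807/1) = 1 · 4 = 4
  d = 3: σ(3) · d(807/3) = 4 · 2 = 8
  d = 269: σ(269) · d(807/269) = 270 · 2 = 540
  d = 807: σ(807) · d(807/807) = 1080 · 1 = 1080
Summing: (σ * d)(807) = 4 + 8 + 540 + 1080 = 1632.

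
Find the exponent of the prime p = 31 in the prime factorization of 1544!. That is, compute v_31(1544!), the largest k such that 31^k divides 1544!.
v_31(1544!) = 50

Legendre's formula: v_p(n!) = Σ_{k ≥ 1} ⌊n / p^k⌋. For p = 31, n = 1544, the terms are:
  ⌊1544/31^1⌋ = ⌊1544/31⌋ = 49
  ⌊1544/31^2⌋ = ⌊1544/961⌋ = 1
(the next term ⌊1544/31^3⌋ = 0, terminating the sum). Summing: v_31(1544!) = 49 + 1 = 50.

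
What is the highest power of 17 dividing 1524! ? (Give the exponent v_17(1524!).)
v_17(1524!) = 94

Legendre's formula: v_p(n!) = Σ_{k ≥ 1} ⌊n / p^k⌋. For p = 17, n = 1524, the terms are:
  ⌊1524/17^1⌋ = ⌊1524/17⌋ = 89
  ⌊1524/17^2⌋ = ⌊1524/289⌋ = 5
(the next term ⌊1524/17^3⌋ = 0, terminating the sum). Summing: v_17(1524!) = 89 + 5 = 94.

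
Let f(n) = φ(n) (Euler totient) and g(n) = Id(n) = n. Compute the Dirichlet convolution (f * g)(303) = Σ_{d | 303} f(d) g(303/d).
(φ * Id)(303) = 1005

Divisors of 303: [1, 3, 101, 303]. For each d | 303:
  d = 1: φ(1) · Id(303/1) = 1 · 303 = 303
  d = 3: φ(3) · Id(303/3) = 2 · 101 = 202
  d = 101: φ(101) · Id(303/101) = 100 · 3 = 300
  d = 303: φ(303) · Id(303/303) = 200 · 1 = 200
Summing: (φ * Id)(303) = 303 + 202 + 300 + 200 = 1005.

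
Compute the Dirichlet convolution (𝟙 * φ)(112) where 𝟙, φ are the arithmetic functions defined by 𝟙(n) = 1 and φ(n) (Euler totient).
(𝟙 * φ)(112) = 112

Divisors of 112: [1, 2, 4, 7, 8, 14, 16, 28, 56, 112]. For each d | 112:
  d = 1: 𝟙(1) · φ(112/1) = 1 · 48 = 48
  d = 2: 𝟙(2) · φ(112/2) = 1 · 24 = 24
  d = 4: 𝟙(4) · φ(112/4) = 1 · 12 = 12
  d = 7: 𝟙(7) · φ(112/7) = 1 · 8 = 8
  d = 8: 𝟙(8) · φ(112/8) = 1 · 6 = 6
  d = 14: 𝟙(14) · φ(112/14) = 1 · 4 = 4
  d = 16: 𝟙(16) · φ(112/16) = 1 · 6 = 6
  d = 28: 𝟙(28) · φ(112/28) = 1 · 2 = 2
  d = 56: 𝟙(56) · φ(112/56) = 1 · 1 = 1
  d = 112: 𝟙(112) · φ(112/112) = 1 · 1 = 1
Summing: (𝟙 * φ)(112) = 48 + 24 + 12 + 8 + 6 + 4 + 6 + 2 + 1 + 1 = 112.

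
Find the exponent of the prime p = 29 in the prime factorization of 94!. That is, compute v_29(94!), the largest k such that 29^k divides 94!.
v_29(94!) = 3

Legendre's formula: v_p(n!) = Σ_{k ≥ 1} ⌊n / p^k⌋. For p = 29, n = 94, the terms are:
  ⌊94/29^1⌋ = ⌊94/29⌋ = 3
(the next term ⌊94/29^2⌋ = 0, terminating the sum). Summing: v_29(94!) = 3 = 3.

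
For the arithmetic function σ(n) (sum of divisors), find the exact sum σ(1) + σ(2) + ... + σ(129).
Σ_{n ≤ 129} σ(n) = 13711

Compute σ(n) for each 1 ≤ n ≤ 129: σ(1) = 1, σ(2) = 3, σ(3) = 4, σ(4) = 7, σ(5) = 6, σ(6) = 12, σ(7) = 8, σ(8) = 15, σ(9) = 13, σ(10) = 18, σ(11) = 12, σ(12) = 28, σ(13) = 14, σ(14) = 24, σ(15) = 24, σ(16) = 31, σ(17) = 18, σ(18) = 39, σ(19) = 20, σ(20) = 42, σ(21) = 32, σ(22) = 36, σ(23) = 24, σ(24) = 60, σ(25) = 31, σ(26) = 42, σ(27) = 40, σ(28) = 56, σ(29) = 30, σ(30) = 72, σ(31) = 32, σ(32) = 63, σ(33) = 48, σ(34) = 54, σ(35) = 48, σ(36) = 91, σ(37) = 38, σ(38) = 60, σ(39) = 56, σ(40) = 90, σ(41) = 42, σ(42) = 96, σ(43) = 44, σ(44) = 84, σ(45) = 78, σ(46) = 72, σ(47) = 48, σ(48) = 124, σ(49) = 57, σ(50) = 93, σ(51) = 72, σ(52) = 98, σ(53) = 54, σ(54) = 120, σ(55) = 72, σ(56) = 120, σ(57) = 80, σ(58) = 90, σ(59) = 60, σ(60) = 168, σ(61) = 62, σ(62) = 96, σ(63) = 104, σ(64) = 127, σ(65) = 84, σ(66) = 144, σ(67) = 68, σ(68) = 126, σ(69) = 96, σ(70) = 144, σ(71) = 72, σ(72) = 195, σ(73) = 74, σ(74) = 114, σ(75) = 124, σ(76) = 140, σ(77) = 96, σ(78) = 168, σ(79) = 80, σ(80) = 186, σ(81) = 121, σ(82) = 126, σ(83) = 84, σ(84) = 224, σ(85) = 108, σ(86) = 132, σ(87) = 120, σ(88) = 180, σ(89) = 90, σ(90) = 234, σ(91) = 112, σ(92) = 168, σ(93) = 128, σ(94) = 144, σ(95) = 120, σ(96) = 252, σ(97) = 98, σ(98) = 171, σ(99) = 156, σ(100) = 217, σ(101) = 102, σ(102) = 216, σ(103) = 104, σ(104) = 210, σ(105) = 192, σ(106) = 162, σ(107) = 108, σ(108) = 280, σ(109) = 110, σ(110) = 216, σ(111) = 152, σ(112) = 248, σ(113) = 114, σ(114) = 240, σ(115) = 144, σ(116) = 210, σ(117) = 182, σ(118) = 180, σ(119) = 144, σ(120) = 360, σ(121) = 133, σ(122) = 186, σ(123) = 168, σ(124) = 224, σ(125) = 156, σ(126) = 312, σ(127) = 128, σ(128) = 255, σ(129) = 176. Summing all 129 values: 13711. (Average order: Σ_{n ≤ x} σ(n) ~ (π²/12) x². For x = 129, (π²/12)·129² ≈ 13686.67.)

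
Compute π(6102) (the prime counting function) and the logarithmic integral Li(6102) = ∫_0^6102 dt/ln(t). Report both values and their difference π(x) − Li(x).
π(6102) = 796;  Li(6102) ≈ 812.13;  π(x) − Li(x) ≈ -16.13.

Direct count of primes ≤ 6102 gives π(6102) = 796. Numerical evaluation of the logarithmic integral gives Li(6102) ≈ 812.13. The difference π(x) − Li(x) ≈ -16.13 is typically negative for small/moderate x (Li(x) overestimates), though Littlewood's theorem shows this sign changes infinitely often.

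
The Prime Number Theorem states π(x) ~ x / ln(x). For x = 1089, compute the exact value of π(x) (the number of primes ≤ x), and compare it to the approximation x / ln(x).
π(1089) = 181;  x/ln(x) ≈ 155.73;  relative error ≈ 13.96%.

Directly count primes up to 1089: π(1089) = 181. The PNT approximation gives 1089/ln(1089) ≈ 1089/6.99302 ≈ 155.73. Relative error (π(x) − x/ln(x)) / π(x) ≈ 13.96%; the approximation is known to undercount slightly (Li(x) is a better estimate).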